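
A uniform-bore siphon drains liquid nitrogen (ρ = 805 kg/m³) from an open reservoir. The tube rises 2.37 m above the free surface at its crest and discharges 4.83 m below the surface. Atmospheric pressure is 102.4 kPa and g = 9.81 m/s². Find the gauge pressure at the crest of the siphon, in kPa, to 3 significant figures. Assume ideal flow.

From the surface to the outlet (both open to atmosphere, surface at rest): v = √(2g·h_out) = √(2·9.81·4.83) = 9.73 m/s.
With constant cross-section the crest speed equals v; applying Bernoulli from the surface up to the crest, P_top = P_atm − ½ρv² − ρg·h_top.
P_top = 102400 − ½·805·9.73² − 805·9.81·2.37 = 45500 Pa. So P_gauge = P_top − P_atm = -56900 Pa.

P_gauge ≈ -56.9 kPa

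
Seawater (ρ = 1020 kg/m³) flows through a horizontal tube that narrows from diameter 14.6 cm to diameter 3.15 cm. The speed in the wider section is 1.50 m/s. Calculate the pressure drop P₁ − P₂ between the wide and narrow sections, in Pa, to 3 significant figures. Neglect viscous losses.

ΔP = 528000 Pa

Continuity gives A₁v₁ = A₂v₂, so v₂ = (167 cm²)/(7.79 cm²) × 1.50 m/s = 32.2 m/s.
Bernoulli (h₁ = h₂): P₁ − P₂ = ½ρ(v₂² − v₁²).
P₁ − P₂ = ½·1020·(32.2² − 1.50²) = ½·1020·1040 = 528000 Pa.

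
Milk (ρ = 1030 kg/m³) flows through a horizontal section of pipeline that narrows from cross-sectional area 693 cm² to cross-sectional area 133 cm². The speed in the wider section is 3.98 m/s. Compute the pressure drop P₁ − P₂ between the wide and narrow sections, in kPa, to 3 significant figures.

ΔP = 213 kPa

Mass conservation (A₁v₁ = A₂v₂) gives v₂ = 3.98 × 693/133 = 20.7 m/s.
With no height change, Bernoulli's equation is P₁ + ½ρv₁² = P₂ + ½ρv₂².
P₁ − P₂ = ½·1030·(20.7² − 3.98²) = ½·1030·414 = 213000 Pa.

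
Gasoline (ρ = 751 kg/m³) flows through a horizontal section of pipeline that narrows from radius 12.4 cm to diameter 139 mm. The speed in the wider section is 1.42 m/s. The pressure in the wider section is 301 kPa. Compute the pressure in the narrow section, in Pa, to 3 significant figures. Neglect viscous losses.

The volume flow rate is constant, so v₂ = (A₁/A₂)v₁ = (483/152)·1.42 = 4.52 m/s.
Along the horizontal streamline, P + ½ρv² is constant.
P₂ = P₁ − ½ρ(v₂² − v₁²) = 301000 − ½·751·(4.52² − 1.42²) = 301000 − 6920 = 294000 Pa.

P₂ ≈ 294000 Pa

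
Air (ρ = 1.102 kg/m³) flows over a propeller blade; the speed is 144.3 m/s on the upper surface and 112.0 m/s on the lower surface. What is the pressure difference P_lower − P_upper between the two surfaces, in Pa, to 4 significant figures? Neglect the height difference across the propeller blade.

The pressure is lower where the speed is higher: ΔP = ½ρ(v_up² − v_low²).
ΔP = ½·1.102·(144.3² − 112.0²) = 4561 Pa.

ΔP ≈ 4561 Pa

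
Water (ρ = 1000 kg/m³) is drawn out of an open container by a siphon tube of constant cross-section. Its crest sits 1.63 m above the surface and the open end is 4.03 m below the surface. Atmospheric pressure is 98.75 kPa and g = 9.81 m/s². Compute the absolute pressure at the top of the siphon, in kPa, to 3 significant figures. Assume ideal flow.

43.2 kPa

From the surface to the outlet (both open to atmosphere, surface at rest): v = √(2g·h_out) = √(2·9.81·4.03) = 8.89 m/s.
Continuity keeps v the same throughout the tube; from surface to crest, P_atm + 0 = P_top + ½ρv² + ρg·h_top.
P_top = 98750 − ½·1000·8.89² − 1000·9.81·1.63 = 43200 Pa.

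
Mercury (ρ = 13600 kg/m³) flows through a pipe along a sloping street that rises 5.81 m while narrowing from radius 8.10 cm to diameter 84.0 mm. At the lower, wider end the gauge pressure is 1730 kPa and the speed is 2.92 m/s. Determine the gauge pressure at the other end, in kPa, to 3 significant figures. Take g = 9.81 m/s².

Mass conservation (A₁v₁ = A₂v₂) gives v₂ = 2.92 × 206/55.4 = 10.9 m/s.
Applying Bernoulli between the two ends and solving for P₂: P₂ = P₁ + ½ρ(v₁² − v₂²) − ρgΔh.
P₂ = 1730000 + ½·13600·(2.92² − 10.9²) − 13600·9.81·(+5.81) = 1730000 + (-744000) − (775000) = 211000 Pa.

P₂ ≈ 211 kPa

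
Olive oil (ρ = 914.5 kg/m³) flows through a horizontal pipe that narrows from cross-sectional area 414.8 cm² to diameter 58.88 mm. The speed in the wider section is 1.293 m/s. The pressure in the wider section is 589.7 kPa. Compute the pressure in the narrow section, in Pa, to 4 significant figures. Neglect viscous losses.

P₂ ≈ 413100 Pa

Continuity gives A₁v₁ = A₂v₂, so v₂ = (414.8 cm²)/(27.23 cm²) × 1.293 m/s = 19.70 m/s.
The pipe is horizontal, so Bernoulli reduces to P₁ + ½ρv₁² = P₂ + ½ρv₂².
P₂ = P₁ − ½ρ(v₂² − v₁²) = 589700 − ½·914.5·(19.70² − 1.293²) = 589700 − 176600 = 413100 Pa.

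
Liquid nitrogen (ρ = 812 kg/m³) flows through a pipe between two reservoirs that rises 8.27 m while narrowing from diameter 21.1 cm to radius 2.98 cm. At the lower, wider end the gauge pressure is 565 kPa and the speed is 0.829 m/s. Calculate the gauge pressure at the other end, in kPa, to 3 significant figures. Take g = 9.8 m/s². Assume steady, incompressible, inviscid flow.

456 kPa

Continuity gives A₁v₁ = A₂v₂, so v₂ = (350 cm²)/(27.9 cm²) × 0.829 m/s = 10.4 m/s.
Bernoulli: P₁ + ½ρv₁² + ρg h₁ = P₂ + ½ρv₂² + ρg h₂, so P₂ = P₁ + ½ρ(v₁² − v₂²) − ρg(h₂ − h₁).
P₂ = 565000 + ½·812·(0.829² − 10.4²) − 812·9.8·(+8.27) = 565000 + (-43600) − (65800) = 456000 Pa.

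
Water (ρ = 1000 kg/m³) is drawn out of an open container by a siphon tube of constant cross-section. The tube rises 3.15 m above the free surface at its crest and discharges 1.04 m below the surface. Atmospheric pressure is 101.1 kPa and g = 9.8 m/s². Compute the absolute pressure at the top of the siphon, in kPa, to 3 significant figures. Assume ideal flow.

60.0 kPa

The outlet speed comes from Torricelli: v = √(2g·1.04) = 4.51 m/s.
With constant cross-section the crest speed equals v; applying Bernoulli from the surface up to the crest, P_top = P_atm − ½ρv² − ρg·h_top.
P_top = 101100 − ½·1000·4.51² − 1000·9.8·3.15 = 60000 Pa.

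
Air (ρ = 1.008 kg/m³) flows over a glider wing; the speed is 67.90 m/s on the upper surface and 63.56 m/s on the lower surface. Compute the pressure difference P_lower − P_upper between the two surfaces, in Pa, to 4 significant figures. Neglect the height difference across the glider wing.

The pressure is lower where the speed is higher: ΔP = ½ρ(v_up² − v_low²).
ΔP = ½·1.008·(67.90² − 63.56²) = 287.6 Pa.

ΔP ≈ 287.6 Pa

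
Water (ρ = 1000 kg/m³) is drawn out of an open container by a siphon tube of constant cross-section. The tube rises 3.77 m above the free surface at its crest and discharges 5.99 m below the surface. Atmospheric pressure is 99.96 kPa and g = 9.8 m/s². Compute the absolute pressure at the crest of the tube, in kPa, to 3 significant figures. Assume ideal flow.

4.31 kPa

Bernoulli surface→outlet gives ½v² = g·h_out, so v = √(2·9.8·5.99) = 10.8 m/s.
With constant cross-section the crest speed equals v; applying Bernoulli from the surface up to the crest, P_top = P_atm − ½ρv² − ρg·h_top.
P_top = 99960 − ½·1000·10.8² − 1000·9.8·3.77 = 4310 Pa.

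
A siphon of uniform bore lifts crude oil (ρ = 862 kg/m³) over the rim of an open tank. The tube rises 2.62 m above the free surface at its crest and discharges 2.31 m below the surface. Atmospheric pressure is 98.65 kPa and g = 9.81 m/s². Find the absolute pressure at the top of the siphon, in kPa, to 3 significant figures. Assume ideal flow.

Bernoulli surface→outlet gives ½v² = g·h_out, so v = √(2·9.81·2.31) = 6.73 m/s.
Continuity keeps v the same throughout the tube; from surface to crest, P_atm + 0 = P_top + ½ρv² + ρg·h_top.
P_top = 98650 − ½·862·6.73² − 862·9.81·2.62 = 57000 Pa.

P_top ≈ 57.0 kPa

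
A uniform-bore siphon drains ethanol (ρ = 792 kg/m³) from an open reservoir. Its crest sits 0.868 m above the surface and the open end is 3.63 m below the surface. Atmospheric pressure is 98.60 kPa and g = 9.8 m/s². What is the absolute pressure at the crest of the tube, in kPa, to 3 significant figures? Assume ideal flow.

Bernoulli surface→outlet gives ½v² = g·h_out, so v = √(2·9.8·3.63) = 8.43 m/s.
With constant cross-section the crest speed equals v; applying Bernoulli from the surface up to the crest, P_top = P_atm − ½ρv² − ρg·h_top.
P_top = 98600 − ½·792·8.43² − 792·9.8·0.868 = 63700 Pa.

63.7 kPa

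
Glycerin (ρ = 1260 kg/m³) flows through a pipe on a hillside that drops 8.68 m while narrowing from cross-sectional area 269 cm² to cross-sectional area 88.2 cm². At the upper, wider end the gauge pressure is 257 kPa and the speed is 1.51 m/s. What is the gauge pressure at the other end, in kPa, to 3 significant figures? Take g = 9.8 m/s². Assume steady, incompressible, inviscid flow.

P₂ ≈ 352 kPa

By continuity, v₂ = v₁·A₁/A₂ = 1.51·(269/88.2) = 4.61 m/s.
Energy conservation along the streamline gives P₂ = P₁ − ½ρ(v₂² − v₁²) − ρg(h₂ − h₁).
P₂ = 257000 + ½·1260·(1.51² − 4.61²) − 1260·9.8·(−8.68) = 257000 + (-11900) − (-107000) = 352000 Pa.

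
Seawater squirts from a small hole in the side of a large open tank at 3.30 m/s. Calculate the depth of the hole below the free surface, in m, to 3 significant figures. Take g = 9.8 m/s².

For a small hole in a large open tank, ½v² = gh, giving h = v²/(2g).
h = 3.30²/(2·9.8) = 10.9/19.60 = 0.556 m.

0.556 m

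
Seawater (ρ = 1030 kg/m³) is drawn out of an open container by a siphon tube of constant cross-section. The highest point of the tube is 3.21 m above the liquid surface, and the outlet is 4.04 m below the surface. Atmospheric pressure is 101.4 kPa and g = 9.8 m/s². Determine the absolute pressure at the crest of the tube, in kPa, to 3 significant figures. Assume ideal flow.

From the surface to the outlet (both open to atmosphere, surface at rest): v = √(2g·h_out) = √(2·9.8·4.04) = 8.90 m/s.
The bore is uniform, so the speed at the crest is the same v. Bernoulli surface→crest: P_atm = P_top + ½ρv² + ρg·h_top.
P_top = 101400 − ½·1030·8.90² − 1030·9.8·3.21 = 28200 Pa.

P_top ≈ 28.2 kPa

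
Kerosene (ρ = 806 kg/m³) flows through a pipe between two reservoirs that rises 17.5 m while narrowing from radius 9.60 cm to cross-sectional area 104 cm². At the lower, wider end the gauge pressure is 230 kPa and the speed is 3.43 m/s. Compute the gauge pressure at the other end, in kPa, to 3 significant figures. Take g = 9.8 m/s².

59.8 kPa

By continuity, v₂ = v₁·A₁/A₂ = 3.43·(290/104) = 9.55 m/s.
Bernoulli: P₁ + ½ρv₁² + ρg h₁ = P₂ + ½ρv₂² + ρg h₂, so P₂ = P₁ + ½ρ(v₁² − v₂²) − ρg(h₂ − h₁).
P₂ = 230000 + ½·806·(3.43² − 9.55²) − 806·9.8·(+17.5) = 230000 + (-32000) − (138000) = 59800 Pa.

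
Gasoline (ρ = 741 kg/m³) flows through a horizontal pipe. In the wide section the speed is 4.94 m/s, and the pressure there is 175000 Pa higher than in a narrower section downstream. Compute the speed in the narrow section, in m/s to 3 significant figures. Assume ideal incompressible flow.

v₂ = 22.3 m/s

Horizontal Bernoulli: P₁ + ½ρv₁² = P₂ + ½ρv₂², so v₂² = v₁² + 2(P₁ − P₂)/ρ.
v₂ = √(4.94² + 2·175000/741) = √(24.4 + 472) = 22.3 m/s.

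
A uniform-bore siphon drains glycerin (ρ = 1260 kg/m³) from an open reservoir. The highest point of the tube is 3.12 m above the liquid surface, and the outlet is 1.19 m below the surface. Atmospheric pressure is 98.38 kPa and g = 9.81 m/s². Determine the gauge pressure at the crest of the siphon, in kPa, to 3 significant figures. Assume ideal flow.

P_gauge = -53.3 kPa

Bernoulli surface→outlet gives ½v² = g·h_out, so v = √(2·9.81·1.19) = 4.83 m/s.
The bore is uniform, so the speed at the crest is the same v. Bernoulli surface→crest: P_atm = P_top + ½ρv² + ρg·h_top.
P_top = 98380 − ½·1260·4.83² − 1260·9.81·3.12 = 45100 Pa. So P_gauge = P_top − P_atm = -53300 Pa.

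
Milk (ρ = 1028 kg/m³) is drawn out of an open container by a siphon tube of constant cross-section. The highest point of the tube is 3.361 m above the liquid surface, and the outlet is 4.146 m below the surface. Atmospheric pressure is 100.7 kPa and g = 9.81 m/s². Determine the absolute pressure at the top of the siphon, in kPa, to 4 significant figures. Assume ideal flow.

The outlet speed comes from Torricelli: v = √(2g·4.146) = 9.019 m/s.
Continuity keeps v the same throughout the tube; from surface to crest, P_atm + 0 = P_top + ½ρv² + ρg·h_top.
P_top = 100700 − ½·1028·9.019² − 1028·9.81·3.361 = 24990 Pa.

P_top ≈ 24.99 kPa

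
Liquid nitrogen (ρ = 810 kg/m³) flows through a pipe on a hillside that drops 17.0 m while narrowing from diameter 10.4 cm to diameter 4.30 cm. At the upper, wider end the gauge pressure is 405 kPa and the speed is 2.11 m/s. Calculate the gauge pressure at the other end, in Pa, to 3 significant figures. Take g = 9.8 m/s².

By continuity, v₂ = v₁·A₁/A₂ = 2.11·(84.9/14.5) = 12.3 m/s.
Applying Bernoulli between the two ends and solving for P₂: P₂ = P₁ + ½ρ(v₁² − v₂²) − ρgΔh.
P₂ = 405000 + ½·810·(2.11² − 12.3²) − 810·9.8·(−17.0) = 405000 + (-59900) − (-135000) = 480000 Pa.

P₂ = 480000 Pa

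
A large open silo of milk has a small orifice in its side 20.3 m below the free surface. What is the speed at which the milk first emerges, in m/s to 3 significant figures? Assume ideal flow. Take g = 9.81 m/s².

With the surface at rest and both surface and jet at atmospheric pressure, Bernoulli gives ρg h = ½ρv², so v = √(2gh) = √(2·9.81·20.3) = 20.0 m/s.

v = 20.0 m/s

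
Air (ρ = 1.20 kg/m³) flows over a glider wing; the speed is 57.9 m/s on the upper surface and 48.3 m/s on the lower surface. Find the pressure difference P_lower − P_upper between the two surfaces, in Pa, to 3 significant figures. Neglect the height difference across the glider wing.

With negligible Δh, P + ½ρv² is constant, so P_low − P_up = ½ρ(v_up² − v_low²).
ΔP = ½·1.20·(57.9² − 48.3²) = 612 Pa.

ΔP = 612 Pa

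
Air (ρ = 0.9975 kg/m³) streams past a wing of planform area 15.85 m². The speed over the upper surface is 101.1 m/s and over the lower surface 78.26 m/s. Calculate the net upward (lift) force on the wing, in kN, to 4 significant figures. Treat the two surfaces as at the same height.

F ≈ 32.38 kN

With equal heights on the two surfaces, Bernoulli gives P_lower − P_upper = ½ρ(v_upper² − v_lower²).
ΔP = ½·0.9975·(101.1² − 78.26²) = 2043 Pa.
Lift = ΔP · A = 2043 × 15.85 = 32380 N.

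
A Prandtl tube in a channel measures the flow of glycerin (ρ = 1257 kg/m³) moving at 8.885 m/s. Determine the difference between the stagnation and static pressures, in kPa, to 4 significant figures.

At the stagnation point the flow is brought to rest, so Bernoulli gives P_stag − P_static = ½ρv².
ΔP = ½·1257·8.885² = 49620 Pa.

ΔP = 49.62 kPa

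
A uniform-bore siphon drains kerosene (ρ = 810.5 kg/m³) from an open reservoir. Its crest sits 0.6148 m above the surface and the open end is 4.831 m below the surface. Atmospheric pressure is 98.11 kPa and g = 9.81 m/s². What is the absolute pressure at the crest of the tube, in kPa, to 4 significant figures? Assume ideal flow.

P_top = 54.81 kPa

Bernoulli surface→outlet gives ½v² = g·h_out, so v = √(2·9.81·4.831) = 9.736 m/s.
With constant cross-section the crest speed equals v; applying Bernoulli from the surface up to the crest, P_top = P_atm − ½ρv² − ρg·h_top.
P_top = 98110 − ½·810.5·9.736² − 810.5·9.81·0.6148 = 54810 Pa.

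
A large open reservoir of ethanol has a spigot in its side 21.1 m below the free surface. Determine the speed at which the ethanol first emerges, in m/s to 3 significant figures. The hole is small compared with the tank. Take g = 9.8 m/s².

20.3 m/s

With the surface at rest and both surface and jet at atmospheric pressure, Bernoulli gives ρg h = ½ρv², so v = √(2gh) = √(2·9.8·21.1) = 20.3 m/s.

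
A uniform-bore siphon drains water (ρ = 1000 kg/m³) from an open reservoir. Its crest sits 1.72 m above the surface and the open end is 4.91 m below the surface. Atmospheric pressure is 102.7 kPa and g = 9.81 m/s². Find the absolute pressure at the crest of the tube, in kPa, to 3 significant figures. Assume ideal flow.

From the surface to the outlet (both open to atmosphere, surface at rest): v = √(2g·h_out) = √(2·9.81·4.91) = 9.81 m/s.
The bore is uniform, so the speed at the crest is the same v. Bernoulli surface→crest: P_atm = P_top + ½ρv² + ρg·h_top.
P_top = 102700 − ½·1000·9.81² − 1000·9.81·1.72 = 37700 Pa.

P_top ≈ 37.7 kPa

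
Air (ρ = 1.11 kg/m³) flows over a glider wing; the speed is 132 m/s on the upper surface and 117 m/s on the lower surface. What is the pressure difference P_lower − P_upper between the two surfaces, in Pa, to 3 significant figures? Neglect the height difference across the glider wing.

ΔP = 2070 Pa

The pressure is lower where the speed is higher: ΔP = ½ρ(v_up² − v_low²).
ΔP = ½·1.11·(132² − 117²) = 2070 Pa.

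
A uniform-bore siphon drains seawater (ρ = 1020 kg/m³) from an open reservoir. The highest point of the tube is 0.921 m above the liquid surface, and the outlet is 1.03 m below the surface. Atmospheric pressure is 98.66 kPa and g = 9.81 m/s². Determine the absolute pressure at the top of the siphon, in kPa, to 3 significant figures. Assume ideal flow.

79.1 kPa

Bernoulli surface→outlet gives ½v² = g·h_out, so v = √(2·9.81·1.03) = 4.50 m/s.
The bore is uniform, so the speed at the crest is the same v. Bernoulli surface→crest: P_atm = P_top + ½ρv² + ρg·h_top.
P_top = 98660 − ½·1020·4.50² − 1020·9.81·0.921 = 79100 Pa.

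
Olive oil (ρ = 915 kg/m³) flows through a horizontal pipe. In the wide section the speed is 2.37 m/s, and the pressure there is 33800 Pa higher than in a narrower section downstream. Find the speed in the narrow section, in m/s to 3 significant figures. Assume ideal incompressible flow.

Along the level pipe P + ½ρv² is conserved, hence v₂² = v₁² + 2(P₁ − P₂)/ρ.
v₂ = √(2.37² + 2·33800/915) = √(5.62 + 73.9) = 8.92 m/s.

v₂ ≈ 8.92 m/s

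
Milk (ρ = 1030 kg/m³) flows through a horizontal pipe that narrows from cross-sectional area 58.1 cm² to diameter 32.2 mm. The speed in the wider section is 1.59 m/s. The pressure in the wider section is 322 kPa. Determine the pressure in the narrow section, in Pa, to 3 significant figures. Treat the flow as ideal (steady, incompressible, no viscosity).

P₂ = 257000 Pa

Continuity gives A₁v₁ = A₂v₂, so v₂ = (58.1 cm²)/(8.14 cm²) × 1.59 m/s = 11.3 m/s.
The pipe is horizontal, so Bernoulli reduces to P₁ + ½ρv₁² = P₂ + ½ρv₂².
P₂ = P₁ − ½ρ(v₂² − v₁²) = 322000 − ½·1030·(11.3² − 1.59²) = 322000 − 65000 = 257000 Pa.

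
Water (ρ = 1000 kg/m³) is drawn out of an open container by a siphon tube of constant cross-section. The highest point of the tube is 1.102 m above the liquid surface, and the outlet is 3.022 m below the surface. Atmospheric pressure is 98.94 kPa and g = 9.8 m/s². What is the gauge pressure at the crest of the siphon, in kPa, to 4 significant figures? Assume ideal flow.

Bernoulli surface→outlet gives ½v² = g·h_out, so v = √(2·9.8·3.022) = 7.696 m/s.
With constant cross-section the crest speed equals v; applying Bernoulli from the surface up to the crest, P_top = P_atm − ½ρv² − ρg·h_top.
P_top = 98940 − ½·1000·7.696² − 1000·9.8·1.102 = 58520 Pa. So P_gauge = P_top − P_atm = -40420 Pa.

-40.42 kPa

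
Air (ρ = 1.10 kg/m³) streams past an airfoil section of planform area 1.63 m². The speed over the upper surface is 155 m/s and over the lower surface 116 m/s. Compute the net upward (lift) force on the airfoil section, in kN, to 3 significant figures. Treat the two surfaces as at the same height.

From P + ½ρv² = const at equal height, P_low − P_up = ½ρ(v_up² − v_low²).
ΔP = ½·1.10·(155² − 116²) = 5810 Pa.
Lift = ΔP · A = 5810 × 1.63 = 9480 N.

F ≈ 9.48 kN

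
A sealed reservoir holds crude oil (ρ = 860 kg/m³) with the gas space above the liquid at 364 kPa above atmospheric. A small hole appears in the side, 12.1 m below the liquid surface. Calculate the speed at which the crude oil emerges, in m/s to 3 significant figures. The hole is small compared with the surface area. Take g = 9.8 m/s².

Take point 1 at the surface (v₁ ≈ 0) and point 2 at the hole (at atmospheric pressure). Bernoulli: P₁ + ρg h = P_atm + ½ρv₂².
With P₁ − P_atm = 364000 Pa, v₂ = √(2gh + 2ΔP/ρ) = √(2·9.8·12.1 + 2·364000/860) = 32.9 m/s.

v = 32.9 m/s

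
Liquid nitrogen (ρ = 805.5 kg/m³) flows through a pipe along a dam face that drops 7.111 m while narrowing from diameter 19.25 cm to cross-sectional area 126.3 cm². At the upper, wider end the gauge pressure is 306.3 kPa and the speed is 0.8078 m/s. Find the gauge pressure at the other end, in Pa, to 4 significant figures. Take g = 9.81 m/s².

P₂ ≈ 361400 Pa

By continuity, v₂ = v₁·A₁/A₂ = 0.8078·(291.0/126.3) = 1.861 m/s.
Bernoulli: P₁ + ½ρv₁² + ρg h₁ = P₂ + ½ρv₂² + ρg h₂, so P₂ = P₁ + ½ρ(v₁² − v₂²) − ρg(h₂ − h₁).
P₂ = 306300 + ½·805.5·(0.8078² − 1.861²) − 805.5·9.81·(−7.111) = 306300 + (-1133) − (-56190) = 361400 Pa.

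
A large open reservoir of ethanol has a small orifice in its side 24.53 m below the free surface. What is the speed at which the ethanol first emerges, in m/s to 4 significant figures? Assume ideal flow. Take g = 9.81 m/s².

v = 21.94 m/s

Torricelli's result v = √(2gh) gives v = √(2·9.81·24.53) = 21.94 m/s.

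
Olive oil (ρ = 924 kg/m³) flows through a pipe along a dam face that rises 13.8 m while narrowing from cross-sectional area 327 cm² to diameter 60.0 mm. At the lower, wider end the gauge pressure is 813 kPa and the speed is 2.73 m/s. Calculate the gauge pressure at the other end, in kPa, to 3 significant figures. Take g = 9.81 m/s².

231 kPa

The volume flow rate is constant, so v₂ = (A₁/A₂)v₁ = (327/28.3)·2.73 = 31.6 m/s.
Energy conservation along the streamline gives P₂ = P₁ − ½ρ(v₂² − v₁²) − ρg(h₂ − h₁).
P₂ = 813000 + ½·924·(2.73² − 31.6²) − 924·9.81·(+13.8) = 813000 + (-457000) − (125000) = 231000 Pa.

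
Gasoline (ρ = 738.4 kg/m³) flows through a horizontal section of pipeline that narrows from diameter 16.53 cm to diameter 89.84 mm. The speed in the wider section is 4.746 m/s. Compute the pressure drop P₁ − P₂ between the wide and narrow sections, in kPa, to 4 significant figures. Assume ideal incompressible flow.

By continuity, v₂ = v₁·A₁/A₂ = 4.746·(214.6/63.39) = 16.07 m/s.
The pipe is horizontal, so Bernoulli reduces to P₁ + ½ρv₁² = P₂ + ½ρv₂².
P₁ − P₂ = ½·738.4·(16.07² − 4.746²) = ½·738.4·235.6 = 86990 Pa.

ΔP ≈ 86.99 kPa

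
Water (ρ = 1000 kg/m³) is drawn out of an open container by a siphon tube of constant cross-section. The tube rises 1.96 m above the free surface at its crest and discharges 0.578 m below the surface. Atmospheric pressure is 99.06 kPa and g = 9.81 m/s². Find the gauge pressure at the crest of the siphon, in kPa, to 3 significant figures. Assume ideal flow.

Bernoulli surface→outlet gives ½v² = g·h_out, so v = √(2·9.81·0.578) = 3.37 m/s.
Continuity keeps v the same throughout the tube; from surface to crest, P_atm + 0 = P_top + ½ρv² + ρg·h_top.
P_top = 99060 − ½·1000·3.37² − 1000·9.81·1.96 = 74200 Pa. So P_gauge = P_top − P_atm = -24900 Pa.

P_gauge = -24.9 kPa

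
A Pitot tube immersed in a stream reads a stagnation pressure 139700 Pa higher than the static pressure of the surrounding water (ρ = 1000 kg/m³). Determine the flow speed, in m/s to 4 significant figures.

Bernoulli between the free stream and the stagnation point: ½ρv² = P_stag − P_static.
v = √(2ΔP/ρ) = √(2·139700/1000) = 16.72 m/s.

v ≈ 16.72 m/s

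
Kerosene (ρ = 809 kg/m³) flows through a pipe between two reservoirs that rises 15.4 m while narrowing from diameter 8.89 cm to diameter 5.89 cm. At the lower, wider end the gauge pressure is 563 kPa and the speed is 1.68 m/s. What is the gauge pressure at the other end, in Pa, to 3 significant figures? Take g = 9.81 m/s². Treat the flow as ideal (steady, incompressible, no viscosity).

P₂ ≈ 436000 Pa

The volume flow rate is constant, so v₂ = (A₁/A₂)v₁ = (62.1/27.2)·1.68 = 3.83 m/s.
Energy conservation along the streamline gives P₂ = P₁ − ½ρ(v₂² − v₁²) − ρg(h₂ − h₁).
P₂ = 563000 + ½·809·(1.68² − 3.83²) − 809·9.81·(+15.4) = 563000 + (-4780) − (122000) = 436000 Pa.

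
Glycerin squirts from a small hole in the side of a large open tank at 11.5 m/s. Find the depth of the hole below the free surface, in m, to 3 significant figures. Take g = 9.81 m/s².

h = 6.74 m

For a small hole in a large open tank, ½v² = gh, giving h = v²/(2g).
h = 11.5²/(2·9.81) = 132/19.62 = 6.74 m.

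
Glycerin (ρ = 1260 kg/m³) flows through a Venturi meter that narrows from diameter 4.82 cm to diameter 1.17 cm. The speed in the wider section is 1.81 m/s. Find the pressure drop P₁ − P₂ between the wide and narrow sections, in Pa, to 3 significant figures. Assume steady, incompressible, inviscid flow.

592000 Pa

The volume flow rate is constant, so v₂ = (A₁/A₂)v₁ = (18.2/1.08)·1.81 = 30.7 m/s.
Along the horizontal streamline, P + ½ρv² is constant.
P₁ − P₂ = ½·1260·(30.7² − 1.81²) = ½·1260·940 = 592000 Pa.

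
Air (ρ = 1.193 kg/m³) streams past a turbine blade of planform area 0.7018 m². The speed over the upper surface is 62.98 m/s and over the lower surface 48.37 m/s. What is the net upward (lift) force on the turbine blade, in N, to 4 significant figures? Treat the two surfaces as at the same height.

From P + ½ρv² = const at equal height, P_low − P_up = ½ρ(v_up² − v_low²).
ΔP = ½·1.193·(62.98² − 48.37²) = 970.4 Pa.
Lift = ΔP · A = 970.4 × 0.7018 = 681.0 N.

F ≈ 681.0 N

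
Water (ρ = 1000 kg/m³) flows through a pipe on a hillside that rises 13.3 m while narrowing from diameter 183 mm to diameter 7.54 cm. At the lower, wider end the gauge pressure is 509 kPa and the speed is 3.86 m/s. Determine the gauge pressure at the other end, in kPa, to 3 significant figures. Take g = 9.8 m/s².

128 kPa

The volume flow rate is constant, so v₂ = (A₁/A₂)v₁ = (263/44.7)·3.86 = 22.7 m/s.
Energy conservation along the streamline gives P₂ = P₁ − ½ρ(v₂² − v₁²) − ρg(h₂ − h₁).
P₂ = 509000 + ½·1000·(3.86² − 22.7²) − 1000·9.8·(+13.3) = 509000 + (-251000) − (130000) = 128000 Pa.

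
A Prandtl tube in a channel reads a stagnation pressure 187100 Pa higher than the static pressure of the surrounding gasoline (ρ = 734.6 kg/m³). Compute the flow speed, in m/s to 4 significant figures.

At the stagnation point the flow is brought to rest, so Bernoulli gives P_stag − P_static = ½ρv².
v = √(2ΔP/ρ) = √(2·187100/734.6) = 22.57 m/s.

v ≈ 22.57 m/s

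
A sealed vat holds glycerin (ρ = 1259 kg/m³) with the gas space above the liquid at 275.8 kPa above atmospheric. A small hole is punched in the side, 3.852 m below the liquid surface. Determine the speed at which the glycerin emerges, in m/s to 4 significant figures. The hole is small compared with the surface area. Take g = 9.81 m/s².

v ≈ 22.66 m/s

Take point 1 at the surface (v₁ ≈ 0) and point 2 at the hole (at atmospheric pressure). Bernoulli: P₁ + ρg h = P_atm + ½ρv₂².
With P₁ − P_atm = 275800 Pa, v₂ = √(2gh + 2ΔP/ρ) = √(2·9.81·3.852 + 2·275800/1259) = 22.66 m/s.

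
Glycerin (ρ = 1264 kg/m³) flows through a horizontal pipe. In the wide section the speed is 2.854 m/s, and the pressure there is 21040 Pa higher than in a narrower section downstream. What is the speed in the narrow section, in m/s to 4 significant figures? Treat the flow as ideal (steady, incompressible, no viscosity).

Horizontal Bernoulli: P₁ + ½ρv₁² = P₂ + ½ρv₂², so v₂² = v₁² + 2(P₁ − P₂)/ρ.
v₂ = √(2.854² + 2·21040/1264) = √(8.145 + 33.29) = 6.437 m/s.

v₂ ≈ 6.437 m/s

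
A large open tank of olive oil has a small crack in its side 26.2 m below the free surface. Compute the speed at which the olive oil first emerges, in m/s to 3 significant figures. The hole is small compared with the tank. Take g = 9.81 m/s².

Bernoulli from surface to hole (P equal, v_surface ≈ 0): v = √(2gh) = √(2×9.81×26.2) = 22.7 m/s.

v ≈ 22.7 m/s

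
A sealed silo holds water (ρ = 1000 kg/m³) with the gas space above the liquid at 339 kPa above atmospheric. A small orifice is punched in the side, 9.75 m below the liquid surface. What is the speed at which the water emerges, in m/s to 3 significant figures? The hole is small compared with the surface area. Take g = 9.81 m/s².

v ≈ 29.5 m/s

Take point 1 at the surface (v₁ ≈ 0) and point 2 at the hole (at atmospheric pressure). Bernoulli: P₁ + ρg h = P_atm + ½ρv₂².
With P₁ − P_atm = 339000 Pa, v₂ = √(2gh + 2ΔP/ρ) = √(2·9.81·9.75 + 2·339000/1000) = 29.5 m/s.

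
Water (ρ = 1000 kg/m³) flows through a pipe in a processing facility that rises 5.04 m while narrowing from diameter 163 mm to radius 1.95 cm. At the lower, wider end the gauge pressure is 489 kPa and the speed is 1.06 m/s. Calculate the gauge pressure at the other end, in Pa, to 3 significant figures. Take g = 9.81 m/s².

Mass conservation (A₁v₁ = A₂v₂) gives v₂ = 1.06 × 209/11.9 = 18.5 m/s.
Applying Bernoulli between the two ends and solving for P₂: P₂ = P₁ + ½ρ(v₁² − v₂²) − ρgΔh.
P₂ = 489000 + ½·1000·(1.06² − 18.5²) − 1000·9.81·(+5.04) = 489000 + (-171000) − (49400) = 269000 Pa.

P₂ ≈ 269000 Pa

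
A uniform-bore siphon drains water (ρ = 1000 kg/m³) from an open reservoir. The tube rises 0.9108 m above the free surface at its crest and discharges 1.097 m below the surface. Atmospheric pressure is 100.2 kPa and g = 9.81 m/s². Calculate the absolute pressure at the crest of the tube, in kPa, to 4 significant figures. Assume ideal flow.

Bernoulli surface→outlet gives ½v² = g·h_out, so v = √(2·9.81·1.097) = 4.639 m/s.
Continuity keeps v the same throughout the tube; from surface to crest, P_atm + 0 = P_top + ½ρv² + ρg·h_top.
P_top = 100200 − ½·1000·4.639² − 1000·9.81·0.9108 = 80500 Pa.

P_top ≈ 80.50 kPa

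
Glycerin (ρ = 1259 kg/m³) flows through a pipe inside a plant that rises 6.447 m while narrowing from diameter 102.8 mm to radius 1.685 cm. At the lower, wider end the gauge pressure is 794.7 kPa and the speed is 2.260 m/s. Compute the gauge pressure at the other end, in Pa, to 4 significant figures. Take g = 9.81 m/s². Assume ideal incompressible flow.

P₂ = 439900 Pa

Mass conservation (A₁v₁ = A₂v₂) gives v₂ = 2.260 × 83.00/8.920 = 21.03 m/s.
Energy conservation along the streamline gives P₂ = P₁ − ½ρ(v₂² − v₁²) − ρg(h₂ − h₁).
P₂ = 794700 + ½·1259·(2.260² − 21.03²) − 1259·9.81·(+6.447) = 794700 + (-275200) − (79630) = 439900 Pa.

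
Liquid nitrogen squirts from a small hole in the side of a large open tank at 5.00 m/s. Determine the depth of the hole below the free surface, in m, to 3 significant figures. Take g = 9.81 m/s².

h ≈ 1.27 m

Torricelli: v = √(2gh), so h = v²/(2g).
h = 5.00²/(2·9.81) = 25.0/19.62 = 1.27 m.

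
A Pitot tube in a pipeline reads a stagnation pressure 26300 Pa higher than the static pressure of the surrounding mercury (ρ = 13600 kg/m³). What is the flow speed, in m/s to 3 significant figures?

The dynamic pressure equals the rise in static pressure at the stagnation point: ΔP = ½ρv².
v = √(2ΔP/ρ) = √(2·26300/13600) = 1.97 m/s.

v ≈ 1.97 m/s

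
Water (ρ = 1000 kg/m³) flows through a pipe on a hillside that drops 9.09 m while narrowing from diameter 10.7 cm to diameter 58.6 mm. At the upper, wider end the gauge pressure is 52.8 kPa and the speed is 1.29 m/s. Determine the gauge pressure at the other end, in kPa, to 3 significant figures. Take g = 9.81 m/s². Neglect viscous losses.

By continuity, v₂ = v₁·A₁/A₂ = 1.29·(89.9/27.0) = 4.30 m/s.
Energy conservation along the streamline gives P₂ = P₁ − ½ρ(v₂² − v₁²) − ρg(h₂ − h₁).
P₂ = 52800 + ½·1000·(1.29² − 4.30²) − 1000·9.81·(−9.09) = 52800 + (-8420) − (-89200) = 134000 Pa.

P₂ ≈ 134 kPa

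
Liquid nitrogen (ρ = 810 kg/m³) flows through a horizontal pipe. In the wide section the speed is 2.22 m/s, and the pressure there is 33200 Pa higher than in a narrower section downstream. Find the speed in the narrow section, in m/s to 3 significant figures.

Along the level pipe P + ½ρv² is conserved, hence v₂² = v₁² + 2(P₁ − P₂)/ρ.
v₂ = √(2.22² + 2·33200/810) = √(4.93 + 82.0) = 9.32 m/s.

v₂ ≈ 9.32 m/s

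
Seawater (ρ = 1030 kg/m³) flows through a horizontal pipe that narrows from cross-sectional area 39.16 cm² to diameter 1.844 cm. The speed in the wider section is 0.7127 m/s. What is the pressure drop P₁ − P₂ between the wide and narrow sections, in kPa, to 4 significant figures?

55.98 kPa

The volume flow rate is constant, so v₂ = (A₁/A₂)v₁ = (39.16/2.671)·0.7127 = 10.45 m/s.
The pipe is horizontal, so Bernoulli reduces to P₁ + ½ρv₁² = P₂ + ½ρv₂².
P₁ − P₂ = ½·1030·(10.45² − 0.7127²) = ½·1030·108.7 = 55980 Pa.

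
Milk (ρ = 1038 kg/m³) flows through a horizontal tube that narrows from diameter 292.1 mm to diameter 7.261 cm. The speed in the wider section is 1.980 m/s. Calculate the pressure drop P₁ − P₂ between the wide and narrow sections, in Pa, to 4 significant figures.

Continuity gives A₁v₁ = A₂v₂, so v₂ = (670.1 cm²)/(41.41 cm²) × 1.980 m/s = 32.04 m/s.
Along the horizontal streamline, P + ½ρv² is constant.
P₁ − P₂ = ½·1038·(32.04² − 1.980²) = ½·1038·1023 = 530900 Pa.

ΔP ≈ 530900 Pa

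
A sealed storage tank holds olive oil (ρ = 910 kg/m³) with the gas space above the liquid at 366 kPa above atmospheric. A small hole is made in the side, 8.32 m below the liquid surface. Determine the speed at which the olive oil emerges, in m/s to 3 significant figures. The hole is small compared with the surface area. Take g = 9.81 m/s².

Take point 1 at the surface (v₁ ≈ 0) and point 2 at the hole (at atmospheric pressure). Bernoulli: P₁ + ρg h = P_atm + ½ρv₂².
With P₁ − P_atm = 366000 Pa, v₂ = √(2gh + 2ΔP/ρ) = √(2·9.81·8.32 + 2·366000/910) = 31.1 m/s.

v ≈ 31.1 m/s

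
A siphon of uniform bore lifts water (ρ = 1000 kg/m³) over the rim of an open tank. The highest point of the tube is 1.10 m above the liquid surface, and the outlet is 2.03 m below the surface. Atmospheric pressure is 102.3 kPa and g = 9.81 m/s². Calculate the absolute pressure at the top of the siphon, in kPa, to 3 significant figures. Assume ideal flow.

Bernoulli surface→outlet gives ½v² = g·h_out, so v = √(2·9.81·2.03) = 6.31 m/s.
With constant cross-section the crest speed equals v; applying Bernoulli from the surface up to the crest, P_top = P_atm − ½ρv² − ρg·h_top.
P_top = 102300 − ½·1000·6.31² − 1000·9.81·1.10 = 71600 Pa.

P_top ≈ 71.6 kPa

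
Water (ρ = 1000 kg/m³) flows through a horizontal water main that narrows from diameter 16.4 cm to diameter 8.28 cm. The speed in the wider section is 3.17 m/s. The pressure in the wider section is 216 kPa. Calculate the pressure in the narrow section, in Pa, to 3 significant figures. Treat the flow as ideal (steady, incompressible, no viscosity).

Mass conservation (A₁v₁ = A₂v₂) gives v₂ = 3.17 × 211/53.8 = 12.4 m/s.
With no height change, Bernoulli's equation is P₁ + ½ρv₁² = P₂ + ½ρv₂².
P₂ = P₁ − ½ρ(v₂² − v₁²) = 216000 − ½·1000·(12.4² − 3.17²) = 216000 − 72300 = 144000 Pa.

P₂ ≈ 144000 Pa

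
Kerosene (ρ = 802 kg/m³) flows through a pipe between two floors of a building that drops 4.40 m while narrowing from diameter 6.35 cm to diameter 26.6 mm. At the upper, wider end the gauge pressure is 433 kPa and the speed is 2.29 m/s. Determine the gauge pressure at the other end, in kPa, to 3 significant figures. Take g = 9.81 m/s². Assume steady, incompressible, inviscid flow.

P₂ ≈ 401 kPa

The volume flow rate is constant, so v₂ = (A₁/A₂)v₁ = (31.7/5.56)·2.29 = 13.1 m/s.
Energy conservation along the streamline gives P₂ = P₁ − ½ρ(v₂² − v₁²) − ρg(h₂ − h₁).
P₂ = 433000 + ½·802·(2.29² − 13.1²) − 802·9.81·(−4.40) = 433000 + (-66200) − (-34600) = 401000 Pa.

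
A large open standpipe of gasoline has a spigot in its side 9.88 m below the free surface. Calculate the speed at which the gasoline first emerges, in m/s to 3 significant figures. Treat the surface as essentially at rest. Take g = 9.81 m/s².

Torricelli's result v = √(2gh) gives v = √(2·9.81·9.88) = 13.9 m/s.

v ≈ 13.9 m/s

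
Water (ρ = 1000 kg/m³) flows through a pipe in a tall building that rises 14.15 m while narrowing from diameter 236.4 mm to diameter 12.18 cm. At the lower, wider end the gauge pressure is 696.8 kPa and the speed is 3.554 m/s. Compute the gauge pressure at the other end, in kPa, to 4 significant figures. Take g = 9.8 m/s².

By continuity, v₂ = v₁·A₁/A₂ = 3.554·(438.9/116.5) = 13.39 m/s.
Applying Bernoulli between the two ends and solving for P₂: P₂ = P₁ + ½ρ(v₁² − v₂²) − ρgΔh.
P₂ = 696800 + ½·1000·(3.554² − 13.39²) − 1000·9.8·(+14.15) = 696800 + (-83300) − (138700) = 474800 Pa.

P₂ ≈ 474.8 kPa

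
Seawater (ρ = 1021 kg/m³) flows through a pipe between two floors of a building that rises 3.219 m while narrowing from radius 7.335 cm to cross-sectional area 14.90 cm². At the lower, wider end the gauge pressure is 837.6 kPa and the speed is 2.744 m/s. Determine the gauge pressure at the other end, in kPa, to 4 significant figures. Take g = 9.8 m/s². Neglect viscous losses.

314.6 kPa

By continuity, v₂ = v₁·A₁/A₂ = 2.744·(169.0/14.90) = 31.13 m/s.
Energy conservation along the streamline gives P₂ = P₁ − ½ρ(v₂² − v₁²) − ρg(h₂ − h₁).
P₂ = 837600 + ½·1021·(2.744² − 31.13²) − 1021·9.8·(+3.219) = 837600 + (-490800) − (32210) = 314600 Pa.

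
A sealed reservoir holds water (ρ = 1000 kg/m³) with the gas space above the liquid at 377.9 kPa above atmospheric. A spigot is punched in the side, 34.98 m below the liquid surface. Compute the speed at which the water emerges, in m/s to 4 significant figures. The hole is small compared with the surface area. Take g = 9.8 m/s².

Take point 1 at the surface (v₁ ≈ 0) and point 2 at the hole (at atmospheric pressure). Bernoulli: P₁ + ρg h = P_atm + ½ρv₂².
With P₁ − P_atm = 377900 Pa, v₂ = √(2gh + 2ΔP/ρ) = √(2·9.8·34.98 + 2·377900/1000) = 37.97 m/s.

37.97 m/s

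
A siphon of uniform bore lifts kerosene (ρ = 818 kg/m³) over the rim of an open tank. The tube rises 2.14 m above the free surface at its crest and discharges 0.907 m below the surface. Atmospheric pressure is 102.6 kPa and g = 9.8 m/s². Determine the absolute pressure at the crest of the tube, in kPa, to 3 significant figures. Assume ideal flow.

P_top = 78.2 kPa

The outlet speed comes from Torricelli: v = √(2g·0.907) = 4.22 m/s.
Continuity keeps v the same throughout the tube; from surface to crest, P_atm + 0 = P_top + ½ρv² + ρg·h_top.
P_top = 102600 − ½·818·4.22² − 818·9.8·2.14 = 78200 Pa.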